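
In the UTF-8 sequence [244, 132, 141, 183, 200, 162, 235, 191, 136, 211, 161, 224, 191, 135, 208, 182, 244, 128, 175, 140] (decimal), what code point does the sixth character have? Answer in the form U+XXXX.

U+0436

Offset 0: leading byte 0xF4 = 11110100 → 4-byte char #1 = F4 84 8D B7.
Offset 4: leading byte 0xC8 = 11001000 → 2-byte char #2 = C8 A2.
Offset 6: leading byte 0xEB = 11101011 → 3-byte char #3 = EB BF 88.
Offset 9: leading byte 0xD3 = 11010011 → 2-byte char #4 = D3 A1.
Offset 11: leading byte 0xE0 = 11100000 → 3-byte char #5 = E0 BF 87.
Offset 14: leading byte 0xD0 = 11010000 → 2-byte char #6 = D0 B6.
Leading byte 0xD0 = 11010000 matches 110xxxxx → 2-byte sequence.
Byte 1: 0xD0 = 11010000, payload 10000 (5 bits).
Byte 2: 0xB6 = 10110110 (10xxxxxx ✓), payload 110110.
Concatenate: 10000110110 = 0x436 (11 bits → U+0436).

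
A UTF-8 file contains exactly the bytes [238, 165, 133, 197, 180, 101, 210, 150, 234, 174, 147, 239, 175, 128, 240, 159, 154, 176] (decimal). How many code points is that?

Byte at offset 0: 0xEE = 11101110 → 3-byte char (#1). Advance 3.
Byte at offset 3: 0xC5 = 11000101 → 2-byte char (#2). Advance 2.
Byte at offset 5: 0x65 = 01100101 → 1-byte char (#3). Advance 1.
Byte at offset 6: 0xD2 = 11010010 → 2-byte char (#4). Advance 2.
Byte at offset 8: 0xEA = 11101010 → 3-byte char (#5). Advance 3.
Byte at offset 11: 0xEF = 11101111 → 3-byte char (#6). Advance 3.
Byte at offset 14: 0xF0 = 11110000 → 4-byte char (#7). Advance 4.
Reached end at offset 18 after 7 code points.

7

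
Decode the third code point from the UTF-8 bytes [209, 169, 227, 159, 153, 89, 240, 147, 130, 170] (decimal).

Offset 0: leading byte 0xD1 = 11010001 → 2-byte char #1 = D1 A9.
Offset 2: leading byte 0xE3 = 11100011 → 3-byte char #2 = E3 9F 99.
Offset 5: leading byte 0x59 = 01011001 → 1-byte char #3 = 59.
Leading byte 0x59 = 01011001 matches 0xxxxxxx → 1-byte sequence.
Byte 1: 0x59 = 01011001, payload 1011001 (7 bits).
Concatenate: 1011001 = 0x59 (7 bits → U+0059).

U+0059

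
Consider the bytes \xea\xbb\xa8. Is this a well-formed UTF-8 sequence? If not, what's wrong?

valid

Leading byte 0xEA = 11101010 → 3-byte form.
Continuation bytes 0xBB=10111011, 0xA8=10101000 all match 10xxxxxx.
Decoded value 0xAEE8 is ≥ 0x800 (shortest form) and not a surrogate.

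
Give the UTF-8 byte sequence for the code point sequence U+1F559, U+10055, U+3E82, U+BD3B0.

F0 9F 95 99 F0 90 81 95 E3 BA 82 F2 BD 8E B0

U+1F559: 4-byte form → F0 9F 95 99.
U+10055: 4-byte form → F0 90 81 95.
U+3E82: 3-byte form → E3 BA 82.
U+BD3B0: 4-byte form → F2 BD 8E B0.
Concatenated (15 bytes): F0 9F 95 99 F0 90 81 95 E3 BA 82 F2 BD 8E B0.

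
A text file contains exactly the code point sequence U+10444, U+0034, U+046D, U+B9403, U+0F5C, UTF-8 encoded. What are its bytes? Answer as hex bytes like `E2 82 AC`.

F0 90 91 84 34 D1 AD F2 B9 90 83 E0 BD 9C

U+10444: 4-byte form → F0 90 91 84.
U+0034: 1-byte form → 34.
U+046D: 2-byte form → D1 AD.
U+B9403: 4-byte form → F2 B9 90 83.
U+0F5C: 3-byte form → E0 BD 9C.
Concatenated (14 bytes): F0 90 91 84 34 D1 AD F2 B9 90 83 E0 BD 9C.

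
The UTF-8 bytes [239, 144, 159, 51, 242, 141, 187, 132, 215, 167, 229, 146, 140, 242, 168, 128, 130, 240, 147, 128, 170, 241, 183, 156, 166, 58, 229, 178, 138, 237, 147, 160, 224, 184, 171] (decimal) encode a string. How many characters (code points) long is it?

Byte at offset 0: 0xEF = 11101111 → 3-byte char (#1). Advance 3.
Byte at offset 3: 0x33 = 00110011 → 1-byte char (#2). Advance 1.
Byte at offset 4: 0xF2 = 11110010 → 4-byte char (#3). Advance 4.
Byte at offset 8: 0xD7 = 11010111 → 2-byte char (#4). Advance 2.
Byte at offset 10: 0xE5 = 11100101 → 3-byte char (#5). Advance 3.
Byte at offset 13: 0xF2 = 11110010 → 4-byte char (#6). Advance 4.
Byte at offset 17: 0xF0 = 11110000 → 4-byte char (#7). Advance 4.
Byte at offset 21: 0xF1 = 11110001 → 4-byte char (#8). Advance 4.
Byte at offset 25: 0x3A = 00111010 → 1-byte char (#9). Advance 1.
Byte at offset 26: 0xE5 = 11100101 → 3-byte char (#10). Advance 3.
Byte at offset 29: 0xED = 11101101 → 3-byte char (#11). Advance 3.
Byte at offset 32: 0xE0 = 11100000 → 3-byte char (#12). Advance 3.
Reached end at offset 35 after 12 code points.

12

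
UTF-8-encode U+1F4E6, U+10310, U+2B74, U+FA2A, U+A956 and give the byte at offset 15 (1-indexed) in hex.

1-indexed offset 15 is 0-indexed offset 14.
U+1F4E6 → 4-byte form F0 9F 93 A6 at offsets 0–3.
U+10310 → 4-byte form F0 90 8C 90 at offsets 4–7.
U+2B74 → 3-byte form E2 AD B4 at offsets 8–10.
U+FA2A → 3-byte form EF A8 AA at offsets 11–13.
U+A956 → 3-byte form EA A5 96 at offsets 14–16.
Offset 14 falls in char 5's range; it's byte 1 of EA A5 96 = 0xEA.

0xEA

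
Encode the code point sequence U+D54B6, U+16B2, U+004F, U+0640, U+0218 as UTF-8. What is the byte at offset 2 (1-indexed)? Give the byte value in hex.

1-indexed offset 2 is 0-indexed offset 1.
U+D54B6 → 4-byte form F3 95 92 B6 at offsets 0–3.
Offset 1 falls in char 1's range; it's byte 2 of F3 95 92 B6 = 0x95.

0x95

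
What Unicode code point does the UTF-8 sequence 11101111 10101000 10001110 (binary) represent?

Leading byte 0xEF = 11101111 matches 1110xxxx → 3-byte sequence.
Byte 1: 0xEF = 11101111, payload 1111 (4 bits).
Byte 2: 0xA8 = 10101000 (10xxxxxx ✓), payload 101000.
Byte 3: 0x8E = 10001110 (10xxxxxx ✓), payload 001110.
Concatenate: 1111101000001110 = 0xFA0E (16 bits → U+FA0E).

U+FA0E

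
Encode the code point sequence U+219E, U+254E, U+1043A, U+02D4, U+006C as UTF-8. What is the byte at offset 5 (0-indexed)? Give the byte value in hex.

0x8E

U+219E → 3-byte form E2 86 9E at offsets 0–2.
U+254E → 3-byte form E2 95 8E at offsets 3–5.
Offset 5 falls in char 2's range; it's byte 3 of E2 95 8E = 0x8E.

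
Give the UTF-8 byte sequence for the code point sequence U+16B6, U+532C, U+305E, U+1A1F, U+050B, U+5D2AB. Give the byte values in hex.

E1 9A B6 E5 8C AC E3 81 9E E1 A8 9F D4 8B F1 9D 8A AB

U+16B6: 3-byte form → E1 9A B6.
U+532C: 3-byte form → E5 8C AC.
U+305E: 3-byte form → E3 81 9E.
U+1A1F: 3-byte form → E1 A8 9F.
U+050B: 2-byte form → D4 8B.
U+5D2AB: 4-byte form → F1 9D 8A AB.
Concatenated (18 bytes): E1 9A B6 E5 8C AC E3 81 9E E1 A8 9F D4 8B F1 9D 8A AB.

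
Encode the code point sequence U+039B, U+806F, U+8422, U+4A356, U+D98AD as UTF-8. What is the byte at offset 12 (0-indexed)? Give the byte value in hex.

U+039B → 2-byte form CE 9B at offsets 0–1.
U+806F → 3-byte form E8 81 AF at offsets 2–4.
U+8422 → 3-byte form E8 90 A2 at offsets 5–7.
U+4A356 → 4-byte form F1 8A 8D 96 at offsets 8–11.
U+D98AD → 4-byte form F3 99 A2 AD at offsets 12–15.
Offset 12 falls in char 5's range; it's byte 1 of F3 99 A2 AD = 0xF3.

0xF3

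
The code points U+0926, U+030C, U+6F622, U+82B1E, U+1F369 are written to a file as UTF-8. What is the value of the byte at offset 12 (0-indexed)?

0x9E

U+0926 → 3-byte form E0 A4 A6 at offsets 0–2.
U+030C → 2-byte form CC 8C at offsets 3–4.
U+6F622 → 4-byte form F1 AF 98 A2 at offsets 5–8.
U+82B1E → 4-byte form F2 82 AC 9E at offsets 9–12.
Offset 12 falls in char 4's range; it's byte 4 of F2 82 AC 9E = 0x9E.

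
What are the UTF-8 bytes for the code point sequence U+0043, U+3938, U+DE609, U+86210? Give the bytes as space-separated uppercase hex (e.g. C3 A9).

43 E3 A4 B8 F3 9E 98 89 F2 86 88 90

U+0043: 1-byte form → 43.
U+3938: 3-byte form → E3 A4 B8.
U+DE609: 4-byte form → F3 9E 98 89.
U+86210: 4-byte form → F2 86 88 90.
Concatenated (12 bytes): 43 E3 A4 B8 F3 9E 98 89 F2 86 88 90.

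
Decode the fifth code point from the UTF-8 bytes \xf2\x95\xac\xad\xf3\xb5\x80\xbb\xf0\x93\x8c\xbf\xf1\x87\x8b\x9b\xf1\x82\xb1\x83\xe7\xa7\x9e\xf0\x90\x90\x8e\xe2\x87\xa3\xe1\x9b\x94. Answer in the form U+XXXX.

Offset 0: leading byte 0xF2 = 11110010 → 4-byte char #1 = F2 95 AC AD.
Offset 4: leading byte 0xF3 = 11110011 → 4-byte char #2 = F3 B5 80 BB.
Offset 8: leading byte 0xF0 = 11110000 → 4-byte char #3 = F0 93 8C BF.
Offset 12: leading byte 0xF1 = 11110001 → 4-byte char #4 = F1 87 8B 9B.
Offset 16: leading byte 0xF1 = 11110001 → 4-byte char #5 = F1 82 B1 83.
Leading byte 0xF1 = 11110001 matches 11110xxx → 4-byte sequence.
Byte 1: 0xF1 = 11110001, payload 001 (3 bits).
Byte 2: 0x82 = 10000010 (10xxxxxx ✓), payload 000010.
Byte 3: 0xB1 = 10110001 (10xxxxxx ✓), payload 110001.
Byte 4: 0x83 = 10000011 (10xxxxxx ✓), payload 000011.
Concatenate: 001000010110001000011 = 0x42C43 (21 bits → U+42C43).

U+42C43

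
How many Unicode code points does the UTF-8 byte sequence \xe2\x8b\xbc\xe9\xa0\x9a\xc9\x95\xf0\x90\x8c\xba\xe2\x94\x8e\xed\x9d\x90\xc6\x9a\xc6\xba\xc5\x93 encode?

9

Byte at offset 0: 0xE2 = 11100010 → 3-byte char (#1). Advance 3.
Byte at offset 3: 0xE9 = 11101001 → 3-byte char (#2). Advance 3.
Byte at offset 6: 0xC9 = 11001001 → 2-byte char (#3). Advance 2.
Byte at offset 8: 0xF0 = 11110000 → 4-byte char (#4). Advance 4.
Byte at offset 12: 0xE2 = 11100010 → 3-byte char (#5). Advance 3.
Byte at offset 15: 0xED = 11101101 → 3-byte char (#6). Advance 3.
Byte at offset 18: 0xC6 = 11000110 → 2-byte char (#7). Advance 2.
Byte at offset 20: 0xC6 = 11000110 → 2-byte char (#8). Advance 2.
Byte at offset 22: 0xC5 = 11000101 → 2-byte char (#9). Advance 2.
Reached end at offset 24 after 9 code points.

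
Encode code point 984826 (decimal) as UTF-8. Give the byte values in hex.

F3 B0 9B BA

U+F06FA = 0xF06FA = 984826 decimal. In range U+10000–U+10FFFF → 4-byte form: 11110xxx 10xxxxxx 10xxxxxx 10xxxxxx.
Binary (21 bits): 011110000011011111010.
Split 3+6+6+6: 011 | 110000 | 011011 | 111010.
Byte 1: 11110011 = 0xF3.
Byte 2: 10110000 = 0xB0.
Byte 3: 10011011 = 0x9B.
Byte 4: 10111010 = 0xBA.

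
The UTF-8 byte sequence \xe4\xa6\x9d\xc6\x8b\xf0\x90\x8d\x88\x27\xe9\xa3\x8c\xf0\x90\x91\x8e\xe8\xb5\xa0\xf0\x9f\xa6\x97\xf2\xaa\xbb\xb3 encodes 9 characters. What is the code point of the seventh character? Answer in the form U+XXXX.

Offset 0: leading byte 0xE4 = 11100100 → 3-byte char #1 = E4 A6 9D.
Offset 3: leading byte 0xC6 = 11000110 → 2-byte char #2 = C6 8B.
Offset 5: leading byte 0xF0 = 11110000 → 4-byte char #3 = F0 90 8D 88.
Offset 9: leading byte 0x27 = 00100111 → 1-byte char #4 = 27.
Offset 10: leading byte 0xE9 = 11101001 → 3-byte char #5 = E9 A3 8C.
Offset 13: leading byte 0xF0 = 11110000 → 4-byte char #6 = F0 90 91 8E.
Offset 17: leading byte 0xE8 = 11101000 → 3-byte char #7 = E8 B5 A0.
Leading byte 0xE8 = 11101000 matches 1110xxxx → 3-byte sequence.
Byte 1: 0xE8 = 11101000, payload 1000 (4 bits).
Byte 2: 0xB5 = 10110101 (10xxxxxx ✓), payload 110101.
Byte 3: 0xA0 = 10100000 (10xxxxxx ✓), payload 100000.
Concatenate: 1000110101100000 = 0x8D60 (16 bits → U+8D60).

U+8D60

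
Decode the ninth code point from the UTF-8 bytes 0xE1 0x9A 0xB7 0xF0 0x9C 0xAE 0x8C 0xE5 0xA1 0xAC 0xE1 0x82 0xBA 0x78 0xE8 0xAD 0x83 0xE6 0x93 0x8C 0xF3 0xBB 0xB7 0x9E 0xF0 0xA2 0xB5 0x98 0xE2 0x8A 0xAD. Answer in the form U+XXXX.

Offset 0: leading byte 0xE1 = 11100001 → 3-byte char #1 = E1 9A B7.
Offset 3: leading byte 0xF0 = 11110000 → 4-byte char #2 = F0 9C AE 8C.
Offset 7: leading byte 0xE5 = 11100101 → 3-byte char #3 = E5 A1 AC.
Offset 10: leading byte 0xE1 = 11100001 → 3-byte char #4 = E1 82 BA.
Offset 13: leading byte 0x78 = 01111000 → 1-byte char #5 = 78.
Offset 14: leading byte 0xE8 = 11101000 → 3-byte char #6 = E8 AD 83.
Offset 17: leading byte 0xE6 = 11100110 → 3-byte char #7 = E6 93 8C.
Offset 20: leading byte 0xF3 = 11110011 → 4-byte char #8 = F3 BB B7 9E.
Offset 24: leading byte 0xF0 = 11110000 → 4-byte char #9 = F0 A2 B5 98.
Leading byte 0xF0 = 11110000 matches 11110xxx → 4-byte sequence.
Byte 1: 0xF0 = 11110000, payload 000 (3 bits).
Byte 2: 0xA2 = 10100010 (10xxxxxx ✓), payload 100010.
Byte 3: 0xB5 = 10110101 (10xxxxxx ✓), payload 110101.
Byte 4: 0x98 = 10011000 (10xxxxxx ✓), payload 011000.
Concatenate: 000100010110101011000 = 0x22D58 (21 bits → U+22D58).

U+22D58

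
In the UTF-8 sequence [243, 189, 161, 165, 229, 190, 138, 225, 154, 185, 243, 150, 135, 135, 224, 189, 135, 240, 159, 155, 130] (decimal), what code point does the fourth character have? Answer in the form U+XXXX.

Offset 0: leading byte 0xF3 = 11110011 → 4-byte char #1 = F3 BD A1 A5.
Offset 4: leading byte 0xE5 = 11100101 → 3-byte char #2 = E5 BE 8A.
Offset 7: leading byte 0xE1 = 11100001 → 3-byte char #3 = E1 9A B9.
Offset 10: leading byte 0xF3 = 11110011 → 4-byte char #4 = F3 96 87 87.
Leading byte 0xF3 = 11110011 matches 11110xxx → 4-byte sequence.
Byte 1: 0xF3 = 11110011, payload 011 (3 bits).
Byte 2: 0x96 = 10010110 (10xxxxxx ✓), payload 010110.
Byte 3: 0x87 = 10000111 (10xxxxxx ✓), payload 000111.
Byte 4: 0x87 = 10000111 (10xxxxxx ✓), payload 000111.
Concatenate: 011010110000111000111 = 0xD61C7 (21 bits → U+D61C7).

U+D61C7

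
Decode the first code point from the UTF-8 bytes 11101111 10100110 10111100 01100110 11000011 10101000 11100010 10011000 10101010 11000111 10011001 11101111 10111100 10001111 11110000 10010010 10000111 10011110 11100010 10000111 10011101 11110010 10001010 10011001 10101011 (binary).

U+F9BC

Offset 0: leading byte 0xEF = 11101111 → 3-byte char #1 = EF A6 BC.
Leading byte 0xEF = 11101111 matches 1110xxxx → 3-byte sequence.
Byte 1: 0xEF = 11101111, payload 1111 (4 bits).
Byte 2: 0xA6 = 10100110 (10xxxxxx ✓), payload 100110.
Byte 3: 0xBC = 10111100 (10xxxxxx ✓), payload 111100.
Concatenate: 1111100110111100 = 0xF9BC (16 bits → U+F9BC).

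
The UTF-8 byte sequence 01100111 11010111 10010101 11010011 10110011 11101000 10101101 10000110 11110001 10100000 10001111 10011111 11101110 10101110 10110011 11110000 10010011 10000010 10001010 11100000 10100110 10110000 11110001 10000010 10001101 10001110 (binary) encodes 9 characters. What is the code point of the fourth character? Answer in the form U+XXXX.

Offset 0: leading byte 0x67 = 01100111 → 1-byte char #1 = 67.
Offset 1: leading byte 0xD7 = 11010111 → 2-byte char #2 = D7 95.
Offset 3: leading byte 0xD3 = 11010011 → 2-byte char #3 = D3 B3.
Offset 5: leading byte 0xE8 = 11101000 → 3-byte char #4 = E8 AD 86.
Leading byte 0xE8 = 11101000 matches 1110xxxx → 3-byte sequence.
Byte 1: 0xE8 = 11101000, payload 1000 (4 bits).
Byte 2: 0xAD = 10101101 (10xxxxxx ✓), payload 101101.
Byte 3: 0x86 = 10000110 (10xxxxxx ✓), payload 000110.
Concatenate: 1000101101000110 = 0x8B46 (16 bits → U+8B46).

U+8B46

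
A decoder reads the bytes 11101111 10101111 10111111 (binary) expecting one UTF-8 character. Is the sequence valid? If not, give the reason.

valid

Leading byte 0xEF = 11101111 → 3-byte form.
Continuation bytes 0xAF=10101111, 0xBF=10111111 all match 10xxxxxx.
Decoded value 0xFBFF is ≥ 0x800 (shortest form) and not a surrogate.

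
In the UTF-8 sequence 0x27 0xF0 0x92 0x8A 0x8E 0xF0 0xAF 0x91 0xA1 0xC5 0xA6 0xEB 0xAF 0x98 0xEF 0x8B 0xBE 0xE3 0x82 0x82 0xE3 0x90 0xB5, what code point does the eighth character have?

U+3435

Offset 0: leading byte 0x27 = 00100111 → 1-byte char #1 = 27.
Offset 1: leading byte 0xF0 = 11110000 → 4-byte char #2 = F0 92 8A 8E.
Offset 5: leading byte 0xF0 = 11110000 → 4-byte char #3 = F0 AF 91 A1.
Offset 9: leading byte 0xC5 = 11000101 → 2-byte char #4 = C5 A6.
Offset 11: leading byte 0xEB = 11101011 → 3-byte char #5 = EB AF 98.
Offset 14: leading byte 0xEF = 11101111 → 3-byte char #6 = EF 8B BE.
Offset 17: leading byte 0xE3 = 11100011 → 3-byte char #7 = E3 82 82.
Offset 20: leading byte 0xE3 = 11100011 → 3-byte char #8 = E3 90 B5.
Leading byte 0xE3 = 11100011 matches 1110xxxx → 3-byte sequence.
Byte 1: 0xE3 = 11100011, payload 0011 (4 bits).
Byte 2: 0x90 = 10010000 (10xxxxxx ✓), payload 010000.
Byte 3: 0xB5 = 10110101 (10xxxxxx ✓), payload 110101.
Concatenate: 0011010000110101 = 0x3435 (16 bits → U+3435).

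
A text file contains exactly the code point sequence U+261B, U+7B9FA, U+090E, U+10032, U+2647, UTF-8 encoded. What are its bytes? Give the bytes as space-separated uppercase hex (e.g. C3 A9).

U+261B: 3-byte form → E2 98 9B.
U+7B9FA: 4-byte form → F1 BB A7 BA.
U+090E: 3-byte form → E0 A4 8E.
U+10032: 4-byte form → F0 90 80 B2.
U+2647: 3-byte form → E2 99 87.
Concatenated (17 bytes): E2 98 9B F1 BB A7 BA E0 A4 8E F0 90 80 B2 E2 99 87.

E2 98 9B F1 BB A7 BA E0 A4 8E F0 90 80 B2 E2 99 87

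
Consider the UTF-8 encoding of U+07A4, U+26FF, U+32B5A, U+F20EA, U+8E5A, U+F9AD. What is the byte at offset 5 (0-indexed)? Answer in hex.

U+07A4 → 2-byte form DE A4 at offsets 0–1.
U+26FF → 3-byte form E2 9B BF at offsets 2–4.
U+32B5A → 4-byte form F0 B2 AD 9A at offsets 5–8.
Offset 5 falls in char 3's range; it's byte 1 of F0 B2 AD 9A = 0xF0.

0xF0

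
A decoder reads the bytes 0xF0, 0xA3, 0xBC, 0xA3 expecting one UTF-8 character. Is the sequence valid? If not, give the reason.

valid

Leading byte 0xF0 = 11110000 → 4-byte form.
Continuation bytes 0xA3=10100011, 0xBC=10111100, 0xA3=10100011 all match 10xxxxxx.
Decoded value 0x23F23 is ≥ 0x10000 (shortest form) and not a surrogate.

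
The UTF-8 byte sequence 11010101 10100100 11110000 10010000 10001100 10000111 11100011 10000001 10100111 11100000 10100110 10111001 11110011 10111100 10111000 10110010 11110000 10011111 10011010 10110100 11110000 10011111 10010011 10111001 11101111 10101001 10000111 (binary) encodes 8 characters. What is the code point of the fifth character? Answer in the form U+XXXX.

Offset 0: leading byte 0xD5 = 11010101 → 2-byte char #1 = D5 A4.
Offset 2: leading byte 0xF0 = 11110000 → 4-byte char #2 = F0 90 8C 87.
Offset 6: leading byte 0xE3 = 11100011 → 3-byte char #3 = E3 81 A7.
Offset 9: leading byte 0xE0 = 11100000 → 3-byte char #4 = E0 A6 B9.
Offset 12: leading byte 0xF3 = 11110011 → 4-byte char #5 = F3 BC B8 B2.
Leading byte 0xF3 = 11110011 matches 11110xxx → 4-byte sequence.
Byte 1: 0xF3 = 11110011, payload 011 (3 bits).
Byte 2: 0xBC = 10111100 (10xxxxxx ✓), payload 111100.
Byte 3: 0xB8 = 10111000 (10xxxxxx ✓), payload 111000.
Byte 4: 0xB2 = 10110010 (10xxxxxx ✓), payload 110010.
Concatenate: 011111100111000110010 = 0xFCE32 (21 bits → U+FCE32).

U+FCE32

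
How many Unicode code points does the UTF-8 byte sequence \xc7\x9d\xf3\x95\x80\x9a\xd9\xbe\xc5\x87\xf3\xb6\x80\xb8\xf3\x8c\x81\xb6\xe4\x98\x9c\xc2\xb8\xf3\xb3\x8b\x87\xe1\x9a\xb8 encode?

10

Byte at offset 0: 0xC7 = 11000111 → 2-byte char (#1). Advance 2.
Byte at offset 2: 0xF3 = 11110011 → 4-byte char (#2). Advance 4.
Byte at offset 6: 0xD9 = 11011001 → 2-byte char (#3). Advance 2.
Byte at offset 8: 0xC5 = 11000101 → 2-byte char (#4). Advance 2.
Byte at offset 10: 0xF3 = 11110011 → 4-byte char (#5). Advance 4.
Byte at offset 14: 0xF3 = 11110011 → 4-byte char (#6). Advance 4.
Byte at offset 18: 0xE4 = 11100100 → 3-byte char (#7). Advance 3.
Byte at offset 21: 0xC2 = 11000010 → 2-byte char (#8). Advance 2.
Byte at offset 23: 0xF3 = 11110011 → 4-byte char (#9). Advance 4.
Byte at offset 27: 0xE1 = 11100001 → 3-byte char (#10). Advance 3.
Reached end at offset 30 after 10 code points.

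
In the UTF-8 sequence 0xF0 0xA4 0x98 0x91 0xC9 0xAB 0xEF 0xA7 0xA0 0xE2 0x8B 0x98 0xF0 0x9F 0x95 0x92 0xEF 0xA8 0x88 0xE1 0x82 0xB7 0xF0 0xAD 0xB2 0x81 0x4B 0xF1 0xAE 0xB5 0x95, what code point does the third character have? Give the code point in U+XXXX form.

U+F9E0

Offset 0: leading byte 0xF0 = 11110000 → 4-byte char #1 = F0 A4 98 91.
Offset 4: leading byte 0xC9 = 11001001 → 2-byte char #2 = C9 AB.
Offset 6: leading byte 0xEF = 11101111 → 3-byte char #3 = EF A7 A0.
Leading byte 0xEF = 11101111 matches 1110xxxx → 3-byte sequence.
Byte 1: 0xEF = 11101111, payload 1111 (4 bits).
Byte 2: 0xA7 = 10100111 (10xxxxxx ✓), payload 100111.
Byte 3: 0xA0 = 10100000 (10xxxxxx ✓), payload 100000.
Concatenate: 1111100111100000 = 0xF9E0 (16 bits → U+F9E0).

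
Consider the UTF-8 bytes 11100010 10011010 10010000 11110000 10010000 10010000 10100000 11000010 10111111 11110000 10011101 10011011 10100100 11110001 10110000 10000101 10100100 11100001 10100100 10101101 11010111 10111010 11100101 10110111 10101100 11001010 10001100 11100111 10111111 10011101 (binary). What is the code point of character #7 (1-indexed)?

U+05FA

Offset 0: leading byte 0xE2 = 11100010 → 3-byte char #1 = E2 9A 90.
Offset 3: leading byte 0xF0 = 11110000 → 4-byte char #2 = F0 90 90 A0.
Offset 7: leading byte 0xC2 = 11000010 → 2-byte char #3 = C2 BF.
Offset 9: leading byte 0xF0 = 11110000 → 4-byte char #4 = F0 9D 9B A4.
Offset 13: leading byte 0xF1 = 11110001 → 4-byte char #5 = F1 B0 85 A4.
Offset 17: leading byte 0xE1 = 11100001 → 3-byte char #6 = E1 A4 AD.
Offset 20: leading byte 0xD7 = 11010111 → 2-byte char #7 = D7 BA.
Leading byte 0xD7 = 11010111 matches 110xxxxx → 2-byte sequence.
Byte 1: 0xD7 = 11010111, payload 10111 (5 bits).
Byte 2: 0xBA = 10111010 (10xxxxxx ✓), payload 111010.
Concatenate: 10111111010 = 0x5FA (11 bits → U+05FA).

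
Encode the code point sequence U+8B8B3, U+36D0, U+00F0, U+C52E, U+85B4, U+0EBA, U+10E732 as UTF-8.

F2 8B A2 B3 E3 9B 90 C3 B0 EC 94 AE E8 96 B4 E0 BA BA F4 8E 9C B2

U+8B8B3: 4-byte form → F2 8B A2 B3.
U+36D0: 3-byte form → E3 9B 90.
U+00F0: 2-byte form → C3 B0.
U+C52E: 3-byte form → EC 94 AE.
U+85B4: 3-byte form → E8 96 B4.
U+0EBA: 3-byte form → E0 BA BA.
U+10E732: 4-byte form → F4 8E 9C B2.
Concatenated (22 bytes): F2 8B A2 B3 E3 9B 90 C3 B0 EC 94 AE E8 96 B4 E0 BA BA F4 8E 9C B2.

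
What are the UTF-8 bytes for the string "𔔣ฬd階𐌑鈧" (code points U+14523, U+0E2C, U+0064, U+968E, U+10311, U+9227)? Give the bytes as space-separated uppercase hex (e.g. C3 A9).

U+14523: 4-byte form → F0 94 94 A3.
U+0E2C: 3-byte form → E0 B8 AC.
U+0064: 1-byte form → 64.
U+968E: 3-byte form → E9 9A 8E.
U+10311: 4-byte form → F0 90 8C 91.
U+9227: 3-byte form → E9 88 A7.
Concatenated (18 bytes): F0 94 94 A3 E0 B8 AC 64 E9 9A 8E F0 90 8C 91 E9 88 A7.

F0 94 94 A3 E0 B8 AC 64 E9 9A 8E F0 90 8C 91 E9 88 A7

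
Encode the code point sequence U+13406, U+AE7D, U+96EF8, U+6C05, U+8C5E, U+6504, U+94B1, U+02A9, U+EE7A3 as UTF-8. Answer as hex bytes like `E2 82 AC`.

F0 93 90 86 EA B9 BD F2 96 BB B8 E6 B0 85 E8 B1 9E E6 94 84 E9 92 B1 CA A9 F3 AE 9E A3

U+13406: 4-byte form → F0 93 90 86.
U+AE7D: 3-byte form → EA B9 BD.
U+96EF8: 4-byte form → F2 96 BB B8.
U+6C05: 3-byte form → E6 B0 85.
U+8C5E: 3-byte form → E8 B1 9E.
U+6504: 3-byte form → E6 94 84.
U+94B1: 3-byte form → E9 92 B1.
U+02A9: 2-byte form → CA A9.
U+EE7A3: 4-byte form → F3 AE 9E A3.
Concatenated (29 bytes): F0 93 90 86 EA B9 BD F2 96 BB B8 E6 B0 85 E8 B1 9E E6 94 84 E9 92 B1 CA A9 F3 AE 9E A3.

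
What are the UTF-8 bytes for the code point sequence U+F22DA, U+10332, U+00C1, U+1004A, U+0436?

U+F22DA: 4-byte form → F3 B2 8B 9A.
U+10332: 4-byte form → F0 90 8C B2.
U+00C1: 2-byte form → C3 81.
U+1004A: 4-byte form → F0 90 81 8A.
U+0436: 2-byte form → D0 B6.
Concatenated (16 bytes): F3 B2 8B 9A F0 90 8C B2 C3 81 F0 90 81 8A D0 B6.

F3 B2 8B 9A F0 90 8C B2 C3 81 F0 90 81 8A D0 B6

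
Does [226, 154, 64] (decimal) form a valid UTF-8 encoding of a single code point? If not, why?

Leading byte 0xE2 = 11100010 → 3-byte form.
Byte 3 is 0x40 = 01000000, which is not 10xxxxxx — expected a continuation byte.

invalid (non-continuation byte where continuation expected)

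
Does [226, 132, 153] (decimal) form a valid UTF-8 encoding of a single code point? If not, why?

Leading byte 0xE2 = 11100010 → 3-byte form.
Continuation bytes 0x84=10000100, 0x99=10011001 all match 10xxxxxx.
Decoded value 0x2119 is ≥ 0x800 (shortest form) and not a surrogate.

valid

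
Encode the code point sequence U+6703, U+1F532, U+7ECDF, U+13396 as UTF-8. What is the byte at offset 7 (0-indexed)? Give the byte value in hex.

0xF1

U+6703 → 3-byte form E6 9C 83 at offsets 0–2.
U+1F532 → 4-byte form F0 9F 94 B2 at offsets 3–6.
U+7ECDF → 4-byte form F1 BE B3 9F at offsets 7–10.
Offset 7 falls in char 3's range; it's byte 1 of F1 BE B3 9F = 0xF1.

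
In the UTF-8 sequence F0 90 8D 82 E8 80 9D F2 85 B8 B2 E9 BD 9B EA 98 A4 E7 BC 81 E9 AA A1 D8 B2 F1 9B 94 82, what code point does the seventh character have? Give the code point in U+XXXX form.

Offset 0: leading byte 0xF0 = 11110000 → 4-byte char #1 = F0 90 8D 82.
Offset 4: leading byte 0xE8 = 11101000 → 3-byte char #2 = E8 80 9D.
Offset 7: leading byte 0xF2 = 11110010 → 4-byte char #3 = F2 85 B8 B2.
Offset 11: leading byte 0xE9 = 11101001 → 3-byte char #4 = E9 BD 9B.
Offset 14: leading byte 0xEA = 11101010 → 3-byte char #5 = EA 98 A4.
Offset 17: leading byte 0xE7 = 11100111 → 3-byte char #6 = E7 BC 81.
Offset 20: leading byte 0xE9 = 11101001 → 3-byte char #7 = E9 AA A1.
Leading byte 0xE9 = 11101001 matches 1110xxxx → 3-byte sequence.
Byte 1: 0xE9 = 11101001, payload 1001 (4 bits).
Byte 2: 0xAA = 10101010 (10xxxxxx ✓), payload 101010.
Byte 3: 0xA1 = 10100001 (10xxxxxx ✓), payload 100001.
Concatenate: 1001101010100001 = 0x9AA1 (16 bits → U+9AA1).

U+9AA1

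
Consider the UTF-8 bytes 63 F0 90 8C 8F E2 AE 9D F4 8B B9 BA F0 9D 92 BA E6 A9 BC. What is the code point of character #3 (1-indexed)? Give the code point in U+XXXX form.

Offset 0: leading byte 0x63 = 01100011 → 1-byte char #1 = 63.
Offset 1: leading byte 0xF0 = 11110000 → 4-byte char #2 = F0 90 8C 8F.
Offset 5: leading byte 0xE2 = 11100010 → 3-byte char #3 = E2 AE 9D.
Leading byte 0xE2 = 11100010 matches 1110xxxx → 3-byte sequence.
Byte 1: 0xE2 = 11100010, payload 0010 (4 bits).
Byte 2: 0xAE = 10101110 (10xxxxxx ✓), payload 101110.
Byte 3: 0x9D = 10011101 (10xxxxxx ✓), payload 011101.
Concatenate: 0010101110011101 = 0x2B9D (16 bits → U+2B9D).

U+2B9D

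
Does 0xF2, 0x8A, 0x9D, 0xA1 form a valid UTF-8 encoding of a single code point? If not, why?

Leading byte 0xF2 = 11110010 → 4-byte form.
Continuation bytes 0x8A=10001010, 0x9D=10011101, 0xA1=10100001 all match 10xxxxxx.
Decoded value 0x8A761 is ≥ 0x10000 (shortest form) and not a surrogate.

valid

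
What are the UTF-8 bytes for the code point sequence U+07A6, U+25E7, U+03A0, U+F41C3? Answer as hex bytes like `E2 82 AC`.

DE A6 E2 97 A7 CE A0 F3 B4 87 83

U+07A6: 2-byte form → DE A6.
U+25E7: 3-byte form → E2 97 A7.
U+03A0: 2-byte form → CE A0.
U+F41C3: 4-byte form → F3 B4 87 83.
Concatenated (11 bytes): DE A6 E2 97 A7 CE A0 F3 B4 87 83.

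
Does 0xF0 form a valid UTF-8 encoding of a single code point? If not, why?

invalid (sequence truncated)

Leading byte 0xF0 = 11110000 → 4-byte form, but only 1 byte is present.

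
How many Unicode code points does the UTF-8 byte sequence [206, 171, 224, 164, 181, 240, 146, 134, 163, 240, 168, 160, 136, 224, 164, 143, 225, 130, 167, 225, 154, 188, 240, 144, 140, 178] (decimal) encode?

8

Byte at offset 0: 0xCE = 11001110 → 2-byte char (#1). Advance 2.
Byte at offset 2: 0xE0 = 11100000 → 3-byte char (#2). Advance 3.
Byte at offset 5: 0xF0 = 11110000 → 4-byte char (#3). Advance 4.
Byte at offset 9: 0xF0 = 11110000 → 4-byte char (#4). Advance 4.
Byte at offset 13: 0xE0 = 11100000 → 3-byte char (#5). Advance 3.
Byte at offset 16: 0xE1 = 11100001 → 3-byte char (#6). Advance 3.
Byte at offset 19: 0xE1 = 11100001 → 3-byte char (#7). Advance 3.
Byte at offset 22: 0xF0 = 11110000 → 4-byte char (#8). Advance 4.
Reached end at offset 26 after 8 code points.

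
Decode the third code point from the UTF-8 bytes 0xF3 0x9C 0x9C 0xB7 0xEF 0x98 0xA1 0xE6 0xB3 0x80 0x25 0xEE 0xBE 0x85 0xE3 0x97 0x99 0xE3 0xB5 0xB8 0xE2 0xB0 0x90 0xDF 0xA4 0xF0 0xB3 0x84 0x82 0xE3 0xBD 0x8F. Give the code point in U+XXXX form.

U+6CC0

Offset 0: leading byte 0xF3 = 11110011 → 4-byte char #1 = F3 9C 9C B7.
Offset 4: leading byte 0xEF = 11101111 → 3-byte char #2 = EF 98 A1.
Offset 7: leading byte 0xE6 = 11100110 → 3-byte char #3 = E6 B3 80.
Leading byte 0xE6 = 11100110 matches 1110xxxx → 3-byte sequence.
Byte 1: 0xE6 = 11100110, payload 0110 (4 bits).
Byte 2: 0xB3 = 10110011 (10xxxxxx ✓), payload 110011.
Byte 3: 0x80 = 10000000 (10xxxxxx ✓), payload 000000.
Concatenate: 0110110011000000 = 0x6CC0 (16 bits → U+6CC0).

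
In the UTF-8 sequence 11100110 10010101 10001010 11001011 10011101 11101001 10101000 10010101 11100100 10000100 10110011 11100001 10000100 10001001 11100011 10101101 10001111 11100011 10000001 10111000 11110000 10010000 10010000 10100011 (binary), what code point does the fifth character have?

Offset 0: leading byte 0xE6 = 11100110 → 3-byte char #1 = E6 95 8A.
Offset 3: leading byte 0xCB = 11001011 → 2-byte char #2 = CB 9D.
Offset 5: leading byte 0xE9 = 11101001 → 3-byte char #3 = E9 A8 95.
Offset 8: leading byte 0xE4 = 11100100 → 3-byte char #4 = E4 84 B3.
Offset 11: leading byte 0xE1 = 11100001 → 3-byte char #5 = E1 84 89.
Leading byte 0xE1 = 11100001 matches 1110xxxx → 3-byte sequence.
Byte 1: 0xE1 = 11100001, payload 0001 (4 bits).
Byte 2: 0x84 = 10000100 (10xxxxxx ✓), payload 000100.
Byte 3: 0x89 = 10001001 (10xxxxxx ✓), payload 001001.
Concatenate: 0001000100001001 = 0x1109 (16 bits → U+1109).

U+1109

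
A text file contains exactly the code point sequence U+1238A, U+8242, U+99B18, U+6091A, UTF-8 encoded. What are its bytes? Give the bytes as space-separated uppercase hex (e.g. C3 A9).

F0 92 8E 8A E8 89 82 F2 99 AC 98 F1 A0 A4 9A

U+1238A: 4-byte form → F0 92 8E 8A.
U+8242: 3-byte form → E8 89 82.
U+99B18: 4-byte form → F2 99 AC 98.
U+6091A: 4-byte form → F1 A0 A4 9A.
Concatenated (15 bytes): F0 92 8E 8A E8 89 82 F2 99 AC 98 F1 A0 A4 9A.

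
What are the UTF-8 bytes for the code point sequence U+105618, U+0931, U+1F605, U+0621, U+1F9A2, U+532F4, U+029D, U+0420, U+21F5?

U+105618: 4-byte form → F4 85 98 98.
U+0931: 3-byte form → E0 A4 B1.
U+1F605: 4-byte form → F0 9F 98 85.
U+0621: 2-byte form → D8 A1.
U+1F9A2: 4-byte form → F0 9F A6 A2.
U+532F4: 4-byte form → F1 93 8B B4.
U+029D: 2-byte form → CA 9D.
U+0420: 2-byte form → D0 A0.
U+21F5: 3-byte form → E2 87 B5.
Concatenated (28 bytes): F4 85 98 98 E0 A4 B1 F0 9F 98 85 D8 A1 F0 9F A6 A2 F1 93 8B B4 CA 9D D0 A0 E2 87 B5.

F4 85 98 98 E0 A4 B1 F0 9F 98 85 D8 A1 F0 9F A6 A2 F1 93 8B B4 CA 9D D0 A0 E2 87 B5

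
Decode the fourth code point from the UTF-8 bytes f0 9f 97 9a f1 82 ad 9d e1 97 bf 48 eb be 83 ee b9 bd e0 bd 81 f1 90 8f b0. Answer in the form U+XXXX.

Offset 0: leading byte 0xF0 = 11110000 → 4-byte char #1 = F0 9F 97 9A.
Offset 4: leading byte 0xF1 = 11110001 → 4-byte char #2 = F1 82 AD 9D.
Offset 8: leading byte 0xE1 = 11100001 → 3-byte char #3 = E1 97 BF.
Offset 11: leading byte 0x48 = 01001000 → 1-byte char #4 = 48.
Leading byte 0x48 = 01001000 matches 0xxxxxxx → 1-byte sequence.
Byte 1: 0x48 = 01001000, payload 1001000 (7 bits).
Concatenate: 1001000 = 0x48 (7 bits → U+0048).

U+0048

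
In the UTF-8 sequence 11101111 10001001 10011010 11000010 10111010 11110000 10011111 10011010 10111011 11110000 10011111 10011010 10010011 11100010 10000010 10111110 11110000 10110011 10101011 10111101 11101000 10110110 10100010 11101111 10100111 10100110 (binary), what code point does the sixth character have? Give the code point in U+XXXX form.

Offset 0: leading byte 0xEF = 11101111 → 3-byte char #1 = EF 89 9A.
Offset 3: leading byte 0xC2 = 11000010 → 2-byte char #2 = C2 BA.
Offset 5: leading byte 0xF0 = 11110000 → 4-byte char #3 = F0 9F 9A BB.
Offset 9: leading byte 0xF0 = 11110000 → 4-byte char #4 = F0 9F 9A 93.
Offset 13: leading byte 0xE2 = 11100010 → 3-byte char #5 = E2 82 BE.
Offset 16: leading byte 0xF0 = 11110000 → 4-byte char #6 = F0 B3 AB BD.
Leading byte 0xF0 = 11110000 matches 11110xxx → 4-byte sequence.
Byte 1: 0xF0 = 11110000, payload 000 (3 bits).
Byte 2: 0xB3 = 10110011 (10xxxxxx ✓), payload 110011.
Byte 3: 0xAB = 10101011 (10xxxxxx ✓), payload 101011.
Byte 4: 0xBD = 10111101 (10xxxxxx ✓), payload 111101.
Concatenate: 000110011101011111101 = 0x33AFD (21 bits → U+33AFD).

U+33AFD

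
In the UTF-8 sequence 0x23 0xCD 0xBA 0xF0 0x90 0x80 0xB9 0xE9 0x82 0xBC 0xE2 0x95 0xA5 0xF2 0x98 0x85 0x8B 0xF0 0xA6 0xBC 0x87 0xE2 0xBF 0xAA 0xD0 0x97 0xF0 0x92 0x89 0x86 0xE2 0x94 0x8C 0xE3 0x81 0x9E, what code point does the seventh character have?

Offset 0: leading byte 0x23 = 00100011 → 1-byte char #1 = 23.
Offset 1: leading byte 0xCD = 11001101 → 2-byte char #2 = CD BA.
Offset 3: leading byte 0xF0 = 11110000 → 4-byte char #3 = F0 90 80 B9.
Offset 7: leading byte 0xE9 = 11101001 → 3-byte char #4 = E9 82 BC.
Offset 10: leading byte 0xE2 = 11100010 → 3-byte char #5 = E2 95 A5.
Offset 13: leading byte 0xF2 = 11110010 → 4-byte char #6 = F2 98 85 8B.
Offset 17: leading byte 0xF0 = 11110000 → 4-byte char #7 = F0 A6 BC 87.
Leading byte 0xF0 = 11110000 matches 11110xxx → 4-byte sequence.
Byte 1: 0xF0 = 11110000, payload 000 (3 bits).
Byte 2: 0xA6 = 10100110 (10xxxxxx ✓), payload 100110.
Byte 3: 0xBC = 10111100 (10xxxxxx ✓), payload 111100.
Byte 4: 0x87 = 10000111 (10xxxxxx ✓), payload 000111.
Concatenate: 000100110111100000111 = 0x26F07 (21 bits → U+26F07).

U+26F07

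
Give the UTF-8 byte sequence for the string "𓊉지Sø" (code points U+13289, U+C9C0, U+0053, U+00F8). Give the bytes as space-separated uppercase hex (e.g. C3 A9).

F0 93 8A 89 EC A7 80 53 C3 B8

U+13289: 4-byte form → F0 93 8A 89.
U+C9C0: 3-byte form → EC A7 80.
U+0053: 1-byte form → 53.
U+00F8: 2-byte form → C3 B8.
Concatenated (10 bytes): F0 93 8A 89 EC A7 80 53 C3 B8.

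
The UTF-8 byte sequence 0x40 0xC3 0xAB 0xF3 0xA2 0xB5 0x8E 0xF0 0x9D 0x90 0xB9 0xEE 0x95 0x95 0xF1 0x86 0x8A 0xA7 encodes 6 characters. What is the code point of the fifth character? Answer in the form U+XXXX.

Offset 0: leading byte 0x40 = 01000000 → 1-byte char #1 = 40.
Offset 1: leading byte 0xC3 = 11000011 → 2-byte char #2 = C3 AB.
Offset 3: leading byte 0xF3 = 11110011 → 4-byte char #3 = F3 A2 B5 8E.
Offset 7: leading byte 0xF0 = 11110000 → 4-byte char #4 = F0 9D 90 B9.
Offset 11: leading byte 0xEE = 11101110 → 3-byte char #5 = EE 95 95.
Leading byte 0xEE = 11101110 matches 1110xxxx → 3-byte sequence.
Byte 1: 0xEE = 11101110, payload 1110 (4 bits).
Byte 2: 0x95 = 10010101 (10xxxxxx ✓), payload 010101.
Byte 3: 0x95 = 10010101 (10xxxxxx ✓), payload 010101.
Concatenate: 1110010101010101 = 0xE555 (16 bits → U+E555).

U+E555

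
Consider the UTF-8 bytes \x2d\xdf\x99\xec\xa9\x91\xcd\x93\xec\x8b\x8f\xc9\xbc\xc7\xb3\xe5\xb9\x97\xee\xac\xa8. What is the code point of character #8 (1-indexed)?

U+5E57

Offset 0: leading byte 0x2D = 00101101 → 1-byte char #1 = 2D.
Offset 1: leading byte 0xDF = 11011111 → 2-byte char #2 = DF 99.
Offset 3: leading byte 0xEC = 11101100 → 3-byte char #3 = EC A9 91.
Offset 6: leading byte 0xCD = 11001101 → 2-byte char #4 = CD 93.
Offset 8: leading byte 0xEC = 11101100 → 3-byte char #5 = EC 8B 8F.
Offset 11: leading byte 0xC9 = 11001001 → 2-byte char #6 = C9 BC.
Offset 13: leading byte 0xC7 = 11000111 → 2-byte char #7 = C7 B3.
Offset 15: leading byte 0xE5 = 11100101 → 3-byte char #8 = E5 B9 97.
Leading byte 0xE5 = 11100101 matches 1110xxxx → 3-byte sequence.
Byte 1: 0xE5 = 11100101, payload 0101 (4 bits).
Byte 2: 0xB9 = 10111001 (10xxxxxx ✓), payload 111001.
Byte 3: 0x97 = 10010111 (10xxxxxx ✓), payload 010111.
Concatenate: 0101111001010111 = 0x5E57 (16 bits → U+5E57).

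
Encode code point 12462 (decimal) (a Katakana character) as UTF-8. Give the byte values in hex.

E3 82 AE

U+30AE = 0x30AE = 12462 decimal. In range U+0800–U+FFFF → 3-byte form: 1110xxxx 10xxxxxx 10xxxxxx.
Binary (16 bits): 0011000010101110.
Split 4+6+6: 0011 | 000010 | 101110.
Byte 1: 11100011 = 0xE3.
Byte 2: 10000010 = 0x82.
Byte 3: 10101110 = 0xAE.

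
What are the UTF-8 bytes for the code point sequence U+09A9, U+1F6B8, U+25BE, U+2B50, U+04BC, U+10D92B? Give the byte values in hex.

E0 A6 A9 F0 9F 9A B8 E2 96 BE E2 AD 90 D2 BC F4 8D A4 AB

U+09A9: 3-byte form → E0 A6 A9.
U+1F6B8: 4-byte form → F0 9F 9A B8.
U+25BE: 3-byte form → E2 96 BE.
U+2B50: 3-byte form → E2 AD 90.
U+04BC: 2-byte form → D2 BC.
U+10D92B: 4-byte form → F4 8D A4 AB.
Concatenated (19 bytes): E0 A6 A9 F0 9F 9A B8 E2 96 BE E2 AD 90 D2 BC F4 8D A4 AB.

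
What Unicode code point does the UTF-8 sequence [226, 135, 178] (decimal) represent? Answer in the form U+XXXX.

Leading byte 0xE2 = 11100010 matches 1110xxxx → 3-byte sequence.
Byte 1: 0xE2 = 11100010, payload 0010 (4 bits).
Byte 2: 0x87 = 10000111 (10xxxxxx ✓), payload 000111.
Byte 3: 0xB2 = 10110010 (10xxxxxx ✓), payload 110010.
Concatenate: 0010000111110010 = 0x21F2 (16 bits → U+21F2).

U+21F2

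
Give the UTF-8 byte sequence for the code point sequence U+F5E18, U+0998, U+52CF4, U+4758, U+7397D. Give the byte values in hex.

F3 B5 B8 98 E0 A6 98 F1 92 B3 B4 E4 9D 98 F1 B3 A5 BD

U+F5E18: 4-byte form → F3 B5 B8 98.
U+0998: 3-byte form → E0 A6 98.
U+52CF4: 4-byte form → F1 92 B3 B4.
U+4758: 3-byte form → E4 9D 98.
U+7397D: 4-byte form → F1 B3 A5 BD.
Concatenated (18 bytes): F3 B5 B8 98 E0 A6 98 F1 92 B3 B4 E4 9D 98 F1 B3 A5 BD.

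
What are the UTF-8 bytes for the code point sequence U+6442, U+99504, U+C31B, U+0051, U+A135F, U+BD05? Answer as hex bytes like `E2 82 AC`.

E6 91 82 F2 99 94 84 EC 8C 9B 51 F2 A1 8D 9F EB B4 85

U+6442: 3-byte form → E6 91 82.
U+99504: 4-byte form → F2 99 94 84.
U+C31B: 3-byte form → EC 8C 9B.
U+0051: 1-byte form → 51.
U+A135F: 4-byte form → F2 A1 8D 9F.
U+BD05: 3-byte form → EB B4 85.
Concatenated (18 bytes): E6 91 82 F2 99 94 84 EC 8C 9B 51 F2 A1 8D 9F EB B4 85.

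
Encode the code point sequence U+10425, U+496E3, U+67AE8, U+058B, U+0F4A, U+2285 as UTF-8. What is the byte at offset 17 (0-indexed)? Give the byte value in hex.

0xE2

U+10425 → 4-byte form F0 90 90 A5 at offsets 0–3.
U+496E3 → 4-byte form F1 89 9B A3 at offsets 4–7.
U+67AE8 → 4-byte form F1 A7 AB A8 at offsets 8–11.
U+058B → 2-byte form D6 8B at offsets 12–13.
U+0F4A → 3-byte form E0 BD 8A at offsets 14–16.
U+2285 → 3-byte form E2 8A 85 at offsets 17–19.
Offset 17 falls in char 6's range; it's byte 1 of E2 8A 85 = 0xE2.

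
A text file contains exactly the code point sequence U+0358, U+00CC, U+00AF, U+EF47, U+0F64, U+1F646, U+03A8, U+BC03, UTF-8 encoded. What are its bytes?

CD 98 C3 8C C2 AF EE BD 87 E0 BD A4 F0 9F 99 86 CE A8 EB B0 83

U+0358: 2-byte form → CD 98.
U+00CC: 2-byte form → C3 8C.
U+00AF: 2-byte form → C2 AF.
U+EF47: 3-byte form → EE BD 87.
U+0F64: 3-byte form → E0 BD A4.
U+1F646: 4-byte form → F0 9F 99 86.
U+03A8: 2-byte form → CE A8.
U+BC03: 3-byte form → EB B0 83.
Concatenated (21 bytes): CD 98 C3 8C C2 AF EE BD 87 E0 BD A4 F0 9F 99 86 CE A8 EB B0 83.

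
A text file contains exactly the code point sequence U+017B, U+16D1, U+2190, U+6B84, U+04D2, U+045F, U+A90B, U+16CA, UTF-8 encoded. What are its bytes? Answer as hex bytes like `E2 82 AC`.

U+017B: 2-byte form → C5 BB.
U+16D1: 3-byte form → E1 9B 91.
U+2190: 3-byte form → E2 86 90.
U+6B84: 3-byte form → E6 AE 84.
U+04D2: 2-byte form → D3 92.
U+045F: 2-byte form → D1 9F.
U+A90B: 3-byte form → EA A4 8B.
U+16CA: 3-byte form → E1 9B 8A.
Concatenated (21 bytes): C5 BB E1 9B 91 E2 86 90 E6 AE 84 D3 92 D1 9F EA A4 8B E1 9B 8A.

C5 BB E1 9B 91 E2 86 90 E6 AE 84 D3 92 D1 9F EA A4 8B E1 9B 8A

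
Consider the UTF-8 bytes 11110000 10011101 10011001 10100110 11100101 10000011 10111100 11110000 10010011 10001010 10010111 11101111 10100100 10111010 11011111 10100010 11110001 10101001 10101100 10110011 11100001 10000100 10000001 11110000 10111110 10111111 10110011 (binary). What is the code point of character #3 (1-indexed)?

U+13297

Offset 0: leading byte 0xF0 = 11110000 → 4-byte char #1 = F0 9D 99 A6.
Offset 4: leading byte 0xE5 = 11100101 → 3-byte char #2 = E5 83 BC.
Offset 7: leading byte 0xF0 = 11110000 → 4-byte char #3 = F0 93 8A 97.
Leading byte 0xF0 = 11110000 matches 11110xxx → 4-byte sequence.
Byte 1: 0xF0 = 11110000, payload 000 (3 bits).
Byte 2: 0x93 = 10010011 (10xxxxxx ✓), payload 010011.
Byte 3: 0x8A = 10001010 (10xxxxxx ✓), payload 001010.
Byte 4: 0x97 = 10010111 (10xxxxxx ✓), payload 010111.
Concatenate: 000010011001010010111 = 0x13297 (21 bits → U+13297).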